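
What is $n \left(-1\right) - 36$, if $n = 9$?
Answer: $-45$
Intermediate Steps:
$n \left(-1\right) - 36 = 9 \left(-1\right) - 36 = -9 - 36 = -45$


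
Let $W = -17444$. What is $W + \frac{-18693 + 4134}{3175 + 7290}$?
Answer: $- \frac{7937653}{455} \approx -17445.0$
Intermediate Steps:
$W + \frac{-18693 + 4134}{3175 + 7290} = -17444 + \frac{-18693 + 4134}{3175 + 7290} = -17444 - \frac{14559}{10465} = -17444 - \frac{633}{455} = - \frac{7937653}{455}$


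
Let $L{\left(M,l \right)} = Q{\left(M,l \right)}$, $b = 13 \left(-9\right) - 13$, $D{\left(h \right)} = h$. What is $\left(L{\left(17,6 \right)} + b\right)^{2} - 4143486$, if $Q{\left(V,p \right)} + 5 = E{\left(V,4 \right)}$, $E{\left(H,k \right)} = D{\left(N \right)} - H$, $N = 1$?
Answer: $-4120685$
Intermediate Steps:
$E{\left(H,k \right)} = 1 - H$
$b = -130$ ($b = -117 - 13 = -130$)
$Q{\left(V,p \right)} = -4 - V$ ($Q{\left(V,p \right)} = -5 - \left(-1 + V\right) = -4 - V$)
$L{\left(M,l \right)} = -4 - M$
$\left(L{\left(17,6 \right)} + b\right)^{2} - 4143486 = \left(\left(-4 - 17\right) - 130\right)^{2} - 4143486 = \left(-21 - 130\right)^{2} - 4143486 = \left(-151\right)^{2} - 4143486 = 22801 - 4143486 = -4120685$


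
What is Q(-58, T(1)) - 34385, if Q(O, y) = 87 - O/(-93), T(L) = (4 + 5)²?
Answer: -3189772/93 ≈ -34299.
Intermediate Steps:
T(L) = 81 (T(L) = 9² = 81)
Q(O, y) = 87 + O/93 (Q(O, y) = 87 - O*(-1)/93 = 87 - (-1)*O/93 = 87 + O/93)
Q(-58, T(1)) - 34385 = (87 + (1/93)*(-58)) - 34385 = (87 - 58/93) - 34385 = 8033/93 - 34385 = -3189772/93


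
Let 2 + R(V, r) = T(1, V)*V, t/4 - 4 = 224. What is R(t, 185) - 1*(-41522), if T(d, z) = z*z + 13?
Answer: 758603904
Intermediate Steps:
t = 912 (t = 16 + 4*224 = 16 + 896 = 912)
T(d, z) = 13 + z² (T(d, z) = z² + 13 = 13 + z²)
R(V, r) = -2 + V*(13 + V²) (R(V, r) = -2 + (13 + V²)*V = -2 + V*(13 + V²))
R(t, 185) - 1*(-41522) = (-2 + 912*(13 + 912²)) - 1*(-41522) = (-2 + 912*(13 + 831744)) + 41522 = (-2 + 912*831757) + 41522 = (-2 + 758562384) + 41522 = 758562382 + 41522 = 758603904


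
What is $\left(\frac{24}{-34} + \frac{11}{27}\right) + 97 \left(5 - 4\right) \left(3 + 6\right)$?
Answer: $\frac{400570}{459} \approx 872.7$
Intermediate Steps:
$\left(\frac{24}{-34} + \frac{11}{27}\right) + 97 \left(5 - 4\right) \left(3 + 6\right) = \left(24 \left(- \frac{1}{34}\right) + 11 \cdot \frac{1}{27}\right) + 97 \cdot 1 \cdot 9 = \left(- \frac{12}{17} + \frac{11}{27}\right) + 97 \cdot 9 = - \frac{137}{459} + 873 = \frac{400570}{459}$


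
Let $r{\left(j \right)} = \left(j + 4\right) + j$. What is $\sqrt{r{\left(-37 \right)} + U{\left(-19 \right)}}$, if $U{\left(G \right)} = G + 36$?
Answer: $i \sqrt{53} \approx 7.2801 i$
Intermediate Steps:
$U{\left(G \right)} = 36 + G$
$r{\left(j \right)} = 4 + 2 j$ ($r{\left(j \right)} = \left(4 + j\right) + j = 4 + 2 j$)
$\sqrt{r{\left(-37 \right)} + U{\left(-19 \right)}} = \sqrt{\left(4 + 2 \left(-37\right)\right) + \left(36 - 19\right)} = \sqrt{\left(4 - 74\right) + 17} = \sqrt{-70 + 17} = \sqrt{-53} = i \sqrt{53}$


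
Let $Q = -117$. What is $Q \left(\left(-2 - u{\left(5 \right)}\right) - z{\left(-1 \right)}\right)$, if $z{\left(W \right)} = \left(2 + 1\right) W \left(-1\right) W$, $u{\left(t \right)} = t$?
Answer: $468$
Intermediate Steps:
$z{\left(W \right)} = - 3 W^{2}$ ($z{\left(W \right)} = 3 - W W = 3 \left(- W^{2}\right) = - 3 W^{2}$)
$Q \left(\left(-2 - u{\left(5 \right)}\right) - z{\left(-1 \right)}\right) = - 117 \left(\left(-2 - 5\right) - - 3 \left(-1\right)^{2}\right) = - 117 \left(\left(-2 - 5\right) - \left(-3\right) 1\right) = - 117 \left(-7 - -3\right) = - 117 \left(-7 + 3\right) = \left(-117\right) \left(-4\right) = 468$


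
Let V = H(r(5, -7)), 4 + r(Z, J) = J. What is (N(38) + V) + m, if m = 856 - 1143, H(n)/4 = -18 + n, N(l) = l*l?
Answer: 1041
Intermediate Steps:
r(Z, J) = -4 + J
N(l) = l²
H(n) = -72 + 4*n (H(n) = 4*(-18 + n) = -72 + 4*n)
m = -287
V = -116 (V = -72 + 4*(-4 - 7) = -72 + 4*(-11) = -72 - 44 = -116)
(N(38) + V) + m = (38² - 116) - 287 = (1444 - 116) - 287 = 1328 - 287 = 1041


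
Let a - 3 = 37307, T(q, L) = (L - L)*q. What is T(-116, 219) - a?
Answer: -37310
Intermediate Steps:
T(q, L) = 0 (T(q, L) = 0*q = 0)
a = 37310 (a = 3 + 37307 = 37310)
T(-116, 219) - a = 0 - 1*37310 = 0 - 37310 = -37310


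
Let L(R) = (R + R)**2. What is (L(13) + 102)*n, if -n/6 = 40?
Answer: -186720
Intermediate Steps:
n = -240 (n = -6*40 = -240)
L(R) = 4*R**2 (L(R) = (2*R)**2 = 4*R**2)
(L(13) + 102)*n = (4*13**2 + 102)*(-240) = (4*169 + 102)*(-240) = (676 + 102)*(-240) = 778*(-240) = -186720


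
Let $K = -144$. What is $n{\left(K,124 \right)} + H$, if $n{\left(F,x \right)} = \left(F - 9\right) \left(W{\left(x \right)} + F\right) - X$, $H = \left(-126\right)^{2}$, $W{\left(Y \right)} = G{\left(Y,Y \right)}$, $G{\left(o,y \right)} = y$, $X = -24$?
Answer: $18960$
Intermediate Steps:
$W{\left(Y \right)} = Y$
$H = 15876$
$n{\left(F,x \right)} = 24 + \left(-9 + F\right) \left(F + x\right)$ ($n{\left(F,x \right)} = \left(F - 9\right) \left(x + F\right) - -24 = \left(-9 + F\right) \left(F + x\right) + 24 = 24 + \left(-9 + F\right) \left(F + x\right)$)
$n{\left(K,124 \right)} + H = \left(24 + \left(-144\right)^{2} - -1296 - 1116 - 17856\right) + 15876 = \left(24 + 20736 + 1296 - 1116 - 17856\right) + 15876 = 3084 + 15876 = 18960$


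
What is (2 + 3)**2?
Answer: 25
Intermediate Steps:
(2 + 3)**2 = 5**2 = 25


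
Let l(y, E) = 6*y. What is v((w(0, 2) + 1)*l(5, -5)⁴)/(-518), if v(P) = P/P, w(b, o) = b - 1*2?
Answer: -1/518 ≈ -0.0019305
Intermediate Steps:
w(b, o) = -2 + b (w(b, o) = b - 2 = -2 + b)
v(P) = 1
v((w(0, 2) + 1)*l(5, -5)⁴)/(-518) = 1/(-518) = 1*(-1/518) = -1/518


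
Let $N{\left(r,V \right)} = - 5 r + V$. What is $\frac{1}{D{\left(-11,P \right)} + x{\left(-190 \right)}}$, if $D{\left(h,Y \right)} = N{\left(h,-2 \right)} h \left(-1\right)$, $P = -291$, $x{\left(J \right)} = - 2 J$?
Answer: $\frac{1}{963} \approx 0.0010384$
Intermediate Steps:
$N{\left(r,V \right)} = V - 5 r$
$D{\left(h,Y \right)} = - h \left(-2 - 5 h\right)$ ($D{\left(h,Y \right)} = \left(-2 - 5 h\right) h \left(-1\right) = h \left(-2 - 5 h\right) \left(-1\right) = - h \left(-2 - 5 h\right)$)
$\frac{1}{D{\left(-11,P \right)} + x{\left(-190 \right)}} = \frac{1}{- 11 \left(2 + 5 \left(-11\right)\right) - -380} = \frac{1}{- 11 \left(2 - 55\right) + 380} = \frac{1}{\left(-11\right) \left(-53\right) + 380} = \frac{1}{583 + 380} = \frac{1}{963}$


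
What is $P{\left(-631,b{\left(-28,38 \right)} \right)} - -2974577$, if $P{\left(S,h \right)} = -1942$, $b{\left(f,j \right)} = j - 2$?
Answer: $2972635$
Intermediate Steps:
$b{\left(f,j \right)} = -2 + j$
$P{\left(-631,b{\left(-28,38 \right)} \right)} - -2974577 = -1942 - -2974577 = -1942 + 2974577 = 2972635$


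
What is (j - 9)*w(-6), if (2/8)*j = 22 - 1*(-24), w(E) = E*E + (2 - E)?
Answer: 7700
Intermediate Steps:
w(E) = 2 + E**2 - E (w(E) = E**2 + (2 - E) = 2 + E**2 - E)
j = 184 (j = 4*(22 - 1*(-24)) = 4*(22 + 24) = 4*46 = 184)
(j - 9)*w(-6) = (184 - 9)*(2 + (-6)**2 - 1*(-6)) = 175*(2 + 36 + 6) = 175*44 = 7700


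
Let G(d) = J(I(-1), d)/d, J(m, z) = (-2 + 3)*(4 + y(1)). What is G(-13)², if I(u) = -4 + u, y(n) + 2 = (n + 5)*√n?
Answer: 64/169 ≈ 0.37870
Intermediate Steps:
y(n) = -2 + √n*(5 + n) (y(n) = -2 + (n + 5)*√n = -2 + (5 + n)*√n = -2 + √n*(5 + n))
J(m, z) = 8 (J(m, z) = (-2 + 3)*(4 + (-2 + 1^(3/2) + 5*√1)) = 1*(4 + (-2 + 1 + 5*1)) = 1*(4 + (-2 + 1 + 5)) = 1*(4 + 4) = 1*8 = 8)
G(d) = 8/d
G(-13)² = (8/(-13))² = (8*(-1/13))² = (-8/13)² = 64/169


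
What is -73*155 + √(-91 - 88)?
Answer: -11315 + I*√179 ≈ -11315.0 + 13.379*I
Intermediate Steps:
-73*155 + √(-91 - 88) = -11315 + √(-179) = -11315 + I*√179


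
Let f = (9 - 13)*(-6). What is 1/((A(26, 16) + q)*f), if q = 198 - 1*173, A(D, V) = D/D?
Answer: 1/624 ≈ 0.0016026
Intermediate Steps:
A(D, V) = 1
q = 25 (q = 198 - 173 = 25)
f = 24 (f = -4*(-6) = 24)
1/((A(26, 16) + q)*f) = 1/((1 + 25)*24) = (1/24)/26 = (1/26)*(1/24) = 1/624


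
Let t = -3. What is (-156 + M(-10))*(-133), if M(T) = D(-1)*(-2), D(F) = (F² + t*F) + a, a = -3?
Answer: 21014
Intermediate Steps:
D(F) = -3 + F² - 3*F (D(F) = (F² - 3*F) - 3 = -3 + F² - 3*F)
M(T) = -2 (M(T) = (-3 + (-1)² - 3*(-1))*(-2) = (-3 + 1 + 3)*(-2) = 1*(-2) = -2)
(-156 + M(-10))*(-133) = (-156 - 2)*(-133) = -158*(-133) = 21014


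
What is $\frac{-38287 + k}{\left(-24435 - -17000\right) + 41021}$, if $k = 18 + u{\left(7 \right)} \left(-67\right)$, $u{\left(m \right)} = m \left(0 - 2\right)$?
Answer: $- \frac{5333}{4798} \approx -1.1115$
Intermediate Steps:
$u{\left(m \right)} = - 2 m$ ($u{\left(m \right)} = m \left(-2\right) = - 2 m$)
$k = 956$ ($k = 18 + \left(-2\right) 7 \left(-67\right) = 18 - -938 = 18 + 938 = 956$)
$\frac{-38287 + k}{\left(-24435 - -17000\right) + 41021} = \frac{-38287 + 956}{\left(-24435 - -17000\right) + 41021} = - \frac{37331}{\left(-24435 + 17000\right) + 41021} = - \frac{37331}{-7435 + 41021} = - \frac{37331}{33586} = \left(-37331\right) \frac{1}{33586} = - \frac{5333}{4798}$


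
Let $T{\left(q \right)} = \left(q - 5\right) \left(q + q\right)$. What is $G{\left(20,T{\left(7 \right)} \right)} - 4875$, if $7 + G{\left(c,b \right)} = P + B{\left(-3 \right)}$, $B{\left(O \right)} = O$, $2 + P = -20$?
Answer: $-4907$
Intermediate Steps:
$P = -22$ ($P = -2 - 20 = -22$)
$T{\left(q \right)} = 2 q \left(-5 + q\right)$ ($T{\left(q \right)} = \left(-5 + q\right) 2 q = 2 q \left(-5 + q\right)$)
$G{\left(c,b \right)} = -32$ ($G{\left(c,b \right)} = -7 - 25 = -32$)
$G{\left(20,T{\left(7 \right)} \right)} - 4875 = -32 - 4875 = -4907$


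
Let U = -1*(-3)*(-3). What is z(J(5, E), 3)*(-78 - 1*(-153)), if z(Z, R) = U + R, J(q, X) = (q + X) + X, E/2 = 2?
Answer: -450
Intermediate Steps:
E = 4 (E = 2*2 = 4)
U = -9 (U = 3*(-3) = -9)
J(q, X) = q + 2*X (J(q, X) = (X + q) + X = q + 2*X)
z(Z, R) = -9 + R
z(J(5, E), 3)*(-78 - 1*(-153)) = (-9 + 3)*(-78 - 1*(-153)) = -6*(-78 + 153) = -6*75 = -450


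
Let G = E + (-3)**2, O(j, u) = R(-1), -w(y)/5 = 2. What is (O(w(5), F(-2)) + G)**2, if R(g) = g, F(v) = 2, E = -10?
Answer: 4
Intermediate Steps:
w(y) = -10 (w(y) = -5*2 = -10)
O(j, u) = -1
G = -1 (G = -10 + (-3)**2 = -10 + 9 = -1)
(O(w(5), F(-2)) + G)**2 = (-1 - 1)**2 = (-2)**2 = 4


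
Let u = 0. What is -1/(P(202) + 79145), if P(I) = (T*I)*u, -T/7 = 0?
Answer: -1/79145 ≈ -1.2635e-5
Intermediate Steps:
T = 0 (T = -7*0 = 0)
P(I) = 0 (P(I) = (0*I)*0 = 0*0 = 0)
-1/(P(202) + 79145) = -1/(0 + 79145) = -1/79145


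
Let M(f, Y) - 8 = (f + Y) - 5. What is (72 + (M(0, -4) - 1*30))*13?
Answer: 533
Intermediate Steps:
M(f, Y) = 3 + Y + f (M(f, Y) = 8 + ((f + Y) - 5) = 8 + ((Y + f) - 5) = 8 + (-5 + Y + f) = 3 + Y + f)
(72 + (M(0, -4) - 1*30))*13 = (72 + ((3 - 4 + 0) - 1*30))*13 = (72 + (-1 - 30))*13 = (72 - 31)*13 = 41*13 = 533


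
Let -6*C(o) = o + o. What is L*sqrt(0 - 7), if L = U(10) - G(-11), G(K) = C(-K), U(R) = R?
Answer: 41*I*sqrt(7)/3 ≈ 36.159*I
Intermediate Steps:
C(o) = -o/3 (C(o) = -(o + o)/6 = -o/3)
G(K) = K/3 (G(K) = -(-1)*K/3 = K/3)
L = 41/3 (L = 10 - (-11)/3 = 10 - 1*(-11/3) = 10 + 11/3 = 41/3 ≈ 13.667)
L*sqrt(0 - 7) = 41*sqrt(0 - 7)/3 = 41*sqrt(-7)/3 = 41*(I*sqrt(7))/3 = 41*I*sqrt(7)/3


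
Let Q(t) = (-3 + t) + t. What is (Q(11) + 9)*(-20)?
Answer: -560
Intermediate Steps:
Q(t) = -3 + 2*t
(Q(11) + 9)*(-20) = ((-3 + 2*11) + 9)*(-20) = ((-3 + 22) + 9)*(-20) = (19 + 9)*(-20) = 28*(-20) = -560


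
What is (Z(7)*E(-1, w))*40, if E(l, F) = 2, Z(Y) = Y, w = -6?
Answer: 560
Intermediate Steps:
(Z(7)*E(-1, w))*40 = (7*2)*40 = 14*40 = 560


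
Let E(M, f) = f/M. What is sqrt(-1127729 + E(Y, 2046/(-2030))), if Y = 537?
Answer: I*sqrt(37225701949724610)/181685 ≈ 1061.9*I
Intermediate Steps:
sqrt(-1127729 + E(Y, 2046/(-2030))) = sqrt(-1127729 + (2046/(-2030))/537) = sqrt(-1127729 + (2046*(-1/2030))*(1/537)) = sqrt(-1127729 - 1023/1015*1/537) = sqrt(-1127729 - 341/181685) = sqrt(-204891443706/181685) = I*sqrt(37225701949724610)/181685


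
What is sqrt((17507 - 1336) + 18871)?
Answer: sqrt(35042) ≈ 187.20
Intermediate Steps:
sqrt((17507 - 1336) + 18871) = sqrt(16171 + 18871) = sqrt(35042)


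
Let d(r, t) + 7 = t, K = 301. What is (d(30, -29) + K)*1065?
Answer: 282225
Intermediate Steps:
d(r, t) = -7 + t
(d(30, -29) + K)*1065 = ((-7 - 29) + 301)*1065 = (-36 + 301)*1065 = 265*1065 = 282225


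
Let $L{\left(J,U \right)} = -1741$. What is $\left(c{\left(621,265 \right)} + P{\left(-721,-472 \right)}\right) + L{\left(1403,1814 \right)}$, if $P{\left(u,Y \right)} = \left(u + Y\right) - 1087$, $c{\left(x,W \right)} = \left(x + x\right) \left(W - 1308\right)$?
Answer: $-1299427$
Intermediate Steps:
$c{\left(x,W \right)} = 2 x \left(-1308 + W\right)$
$P{\left(u,Y \right)} = -1087 + Y + u$ ($P{\left(u,Y \right)} = \left(Y + u\right) - 1087 = -1087 + Y + u$)
$\left(c{\left(621,265 \right)} + P{\left(-721,-472 \right)}\right) + L{\left(1403,1814 \right)} = \left(2 \cdot 621 \left(-1308 + 265\right) - 2280\right) - 1741 = \left(2 \cdot 621 \left(-1043\right) - 2280\right) - 1741 = \left(-1295406 - 2280\right) - 1741 = -1297686 - 1741 = -1299427$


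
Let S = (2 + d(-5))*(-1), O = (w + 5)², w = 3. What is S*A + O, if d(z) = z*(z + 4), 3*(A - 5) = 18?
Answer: -13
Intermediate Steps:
A = 11 (A = 5 + (⅓)*18 = 5 + 6 = 11)
d(z) = z*(4 + z)
O = 64 (O = (3 + 5)² = 8² = 64)
S = -7 (S = (2 - 5*(4 - 5))*(-1) = (2 - 5*(-1))*(-1) = (2 + 5)*(-1) = 7*(-1) = -7)
S*A + O = -7*11 + 64 = -77 + 64 = -13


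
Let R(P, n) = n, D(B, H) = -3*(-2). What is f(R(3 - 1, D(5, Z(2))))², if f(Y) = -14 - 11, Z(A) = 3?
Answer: 625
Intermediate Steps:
D(B, H) = 6
f(Y) = -25
f(R(3 - 1, D(5, Z(2))))² = (-25)² = 625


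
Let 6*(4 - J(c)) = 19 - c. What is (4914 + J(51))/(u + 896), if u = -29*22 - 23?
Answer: 2954/141 ≈ 20.950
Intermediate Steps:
u = -661 (u = -638 - 23 = -661)
J(c) = 5/6 + c/6 (J(c) = 4 - (19 - c)/6 = 4 + (-19/6 + c/6) = 5/6 + c/6)
(4914 + J(51))/(u + 896) = (4914 + (5/6 + (1/6)*51))/(-661 + 896) = (4914 + (5/6 + 17/2))/235 = (4914 + 28/3)*(1/235) = (14770/3)*(1/235) = 2954/141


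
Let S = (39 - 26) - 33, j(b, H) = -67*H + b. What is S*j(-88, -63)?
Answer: -82660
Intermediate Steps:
j(b, H) = b - 67*H
S = -20 (S = 13 - 33 = -20)
S*j(-88, -63) = -20*(-88 - 67*(-63)) = -20*(-88 + 4221) = -20*4133 = -82660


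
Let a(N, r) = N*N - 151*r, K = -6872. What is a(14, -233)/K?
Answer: -35379/6872 ≈ -5.1483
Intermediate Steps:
a(N, r) = N**2 - 151*r
a(14, -233)/K = (14**2 - 151*(-233))/(-6872) = (196 + 35183)*(-1/6872) = 35379*(-1/6872) = -35379/6872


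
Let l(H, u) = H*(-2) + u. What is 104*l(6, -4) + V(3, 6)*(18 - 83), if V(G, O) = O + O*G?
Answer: -3224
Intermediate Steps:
l(H, u) = u - 2*H (l(H, u) = -2*H + u = u - 2*H)
V(G, O) = O + G*O
104*l(6, -4) + V(3, 6)*(18 - 83) = 104*(-4 - 2*6) + (6*(1 + 3))*(18 - 83) = 104*(-4 - 12) + (6*4)*(-65) = 104*(-16) + 24*(-65) = -1664 - 1560 = -3224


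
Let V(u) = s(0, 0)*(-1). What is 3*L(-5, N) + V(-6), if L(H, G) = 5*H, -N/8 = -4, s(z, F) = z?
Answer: -75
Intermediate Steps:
N = 32 (N = -8*(-4) = 32)
V(u) = 0 (V(u) = 0*(-1) = 0)
3*L(-5, N) + V(-6) = 3*(5*(-5)) + 0 = 3*(-25) + 0 = -75 + 0 = -75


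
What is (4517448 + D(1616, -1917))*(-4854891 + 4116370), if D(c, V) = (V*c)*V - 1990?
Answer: -4389130802414722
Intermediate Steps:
D(c, V) = -1990 + c*V² (D(c, V) = c*V² - 1990 = -1990 + c*V²)
(4517448 + D(1616, -1917))*(-4854891 + 4116370) = (4517448 + (-1990 + 1616*(-1917)²))*(-4854891 + 4116370) = (4517448 + (-1990 + 1616*3674889))*(-738521) = (4517448 + (-1990 + 5938620624))*(-738521) = (4517448 + 5938618634)*(-738521) = 5943136082*(-738521) = -4389130802414722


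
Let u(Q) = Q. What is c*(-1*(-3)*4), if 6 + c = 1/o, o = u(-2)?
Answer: -78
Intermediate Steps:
o = -2
c = -13/2 (c = -6 + 1/(-2) = -6 - ½ = -13/2 ≈ -6.5000)
c*(-1*(-3)*4) = -13*(-1*(-3))*4/2 = -39*4/2 = -13/2*12 = -78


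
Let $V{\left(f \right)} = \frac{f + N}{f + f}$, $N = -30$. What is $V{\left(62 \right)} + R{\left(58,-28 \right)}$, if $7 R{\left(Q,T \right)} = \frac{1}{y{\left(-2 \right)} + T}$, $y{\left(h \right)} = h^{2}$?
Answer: $\frac{1313}{5208} \approx 0.25211$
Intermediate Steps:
$R{\left(Q,T \right)} = \frac{1}{7 \left(4 + T\right)}$ ($R{\left(Q,T \right)} = \frac{1}{7 \left(\left(-2\right)^{2} + T\right)} = \frac{1}{7 \left(4 + T\right)}$)
$V{\left(f \right)} = \frac{-30 + f}{2 f}$ ($V{\left(f \right)} = \frac{f - 30}{f + f} = \frac{-30 + f}{2 f}$)
$V{\left(62 \right)} + R{\left(58,-28 \right)} = \frac{-30 + 62}{2 \cdot 62} + \frac{1}{7 \left(4 - 28\right)} = \frac{1}{2} \cdot \frac{1}{62} \cdot 32 + \frac{1}{7 \left(-24\right)} = \frac{8}{31} + \frac{1}{7} \left(- \frac{1}{24}\right) = \frac{8}{31} - \frac{1}{168} = \frac{1313}{5208}$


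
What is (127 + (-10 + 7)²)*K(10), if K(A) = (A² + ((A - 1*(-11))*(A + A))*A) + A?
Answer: 586160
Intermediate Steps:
K(A) = A + A² + 2*A²*(11 + A) (K(A) = (A² + ((A + 11)*(2*A))*A) + A = (A² + ((11 + A)*(2*A))*A) + A = (A² + (2*A*(11 + A))*A) + A = (A² + 2*A²*(11 + A)) + A = A + A² + 2*A²*(11 + A))
(127 + (-10 + 7)²)*K(10) = (127 + (-10 + 7)²)*(10*(1 + 2*10² + 23*10)) = (127 + (-3)²)*(10*(1 + 2*100 + 230)) = (127 + 9)*(10*(1 + 200 + 230)) = 136*(10*431) = 136*4310 = 586160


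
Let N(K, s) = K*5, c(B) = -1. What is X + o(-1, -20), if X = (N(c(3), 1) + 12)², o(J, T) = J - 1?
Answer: 47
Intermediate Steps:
N(K, s) = 5*K
o(J, T) = -1 + J
X = 49 (X = (5*(-1) + 12)² = (-5 + 12)² = 7² = 49)
X + o(-1, -20) = 49 + (-1 - 1) = 49 - 2 = 47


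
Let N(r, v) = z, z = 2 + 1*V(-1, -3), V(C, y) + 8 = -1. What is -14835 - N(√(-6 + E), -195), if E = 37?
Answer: -14828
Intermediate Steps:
V(C, y) = -9 (V(C, y) = -8 - 1 = -9)
z = -7 (z = 2 + 1*(-9) = 2 - 9 = -7)
N(r, v) = -7
-14835 - N(√(-6 + E), -195) = -14835 - 1*(-7) = -14835 + 7 = -14828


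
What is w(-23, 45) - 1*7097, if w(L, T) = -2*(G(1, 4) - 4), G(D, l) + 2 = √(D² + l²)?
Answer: -7085 - 2*√17 ≈ -7093.3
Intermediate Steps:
G(D, l) = -2 + √(D² + l²)
w(L, T) = 12 - 2*√17 (w(L, T) = -2*((-2 + √(1² + 4²)) - 4) = -2*((-2 + √(1 + 16)) - 4) = -2*((-2 + √17) - 4) = -2*(-6 + √17) = 12 - 2*√17)
w(-23, 45) - 1*7097 = (12 - 2*√17) - 1*7097 = (12 - 2*√17) - 7097 = -7085 - 2*√17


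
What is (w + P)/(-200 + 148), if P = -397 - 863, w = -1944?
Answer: 801/13 ≈ 61.615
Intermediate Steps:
P = -1260
(w + P)/(-200 + 148) = (-1944 - 1260)/(-200 + 148) = -3204/(-52) = -3204*(-1/52) = 801/13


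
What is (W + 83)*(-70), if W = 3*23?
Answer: -10640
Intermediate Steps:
W = 69
(W + 83)*(-70) = (69 + 83)*(-70) = 152*(-70) = -10640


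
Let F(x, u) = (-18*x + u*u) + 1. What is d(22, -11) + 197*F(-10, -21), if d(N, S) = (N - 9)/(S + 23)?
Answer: 1470421/12 ≈ 1.2254e+5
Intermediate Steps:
d(N, S) = (-9 + N)/(23 + S)
F(x, u) = 1 + u² - 18*x (F(x, u) = (-18*x + u²) + 1 = (u² - 18*x) + 1 = 1 + u² - 18*x)
d(22, -11) + 197*F(-10, -21) = (-9 + 22)/(23 - 11) + 197*(1 + (-21)² - 18*(-10)) = 13/12 + 197*(1 + 441 + 180) = (1/12)*13 + 197*622 = 13/12 + 122534 = 1470421/12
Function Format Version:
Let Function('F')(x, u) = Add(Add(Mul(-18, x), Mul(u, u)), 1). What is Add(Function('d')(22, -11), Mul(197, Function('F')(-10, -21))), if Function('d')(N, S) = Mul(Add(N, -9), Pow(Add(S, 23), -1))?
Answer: Rational(1470421, 12) ≈ 1.2254e+5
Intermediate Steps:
Function('d')(N, S) = Mul(Pow(Add(23, S), -1), Add(-9, N)) (Function('d')(N, S) = Mul(Add(-9, N), Pow(Add(23, S), -1)) = Mul(Pow(Add(23, S), -1), Add(-9, N)))
Function('F')(x, u) = Add(1, Pow(u, 2), Mul(-18, x)) (Function('F')(x, u) = Add(Add(Mul(-18, x), Pow(u, 2)), 1) = Add(Add(Pow(u, 2), Mul(-18, x)), 1) = Add(1, Pow(u, 2), Mul(-18, x)))
Add(Function('d')(22, -11), Mul(197, Function('F')(-10, -21))) = Add(Mul(Pow(Add(23, -11), -1), Add(-9, 22)), Mul(197, Add(1, Pow(-21, 2), Mul(-18, -10)))) = Add(Mul(Pow(12, -1), 13), Mul(197, Add(1, 441, 180))) = Add(Mul(Rational(1, 12), 13), Mul(197, 622)) = Add(Rational(13, 12), 122534) = Rational(1470421, 12)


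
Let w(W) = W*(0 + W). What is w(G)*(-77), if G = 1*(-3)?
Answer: -693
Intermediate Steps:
G = -3
w(W) = W² (w(W) = W*W = W²)
w(G)*(-77) = (-3)²*(-77) = 9*(-77) = -693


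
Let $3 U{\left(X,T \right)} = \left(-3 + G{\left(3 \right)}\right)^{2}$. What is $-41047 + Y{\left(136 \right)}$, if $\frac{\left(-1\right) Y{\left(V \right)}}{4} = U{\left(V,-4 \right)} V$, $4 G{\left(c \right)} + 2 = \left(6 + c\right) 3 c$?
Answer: $- \frac{275767}{3} \approx -91922.0$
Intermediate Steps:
$G{\left(c \right)} = - \frac{1}{2} + \frac{3 c \left(6 + c\right)}{4}$ ($G{\left(c \right)} = - \frac{1}{2} + \frac{\left(6 + c\right) 3 c}{4} = - \frac{1}{2} + \frac{3 c \left(6 + c\right)}{4}$)
$U{\left(X,T \right)} = \frac{4489}{48}$ ($U{\left(X,T \right)} = \frac{\left(-3 + \left(- \frac{1}{2} + \frac{3 \cdot 3^{2}}{4} + \frac{9}{2} \cdot 3\right)\right)^{2}}{3} = \frac{\left(-3 + \left(- \frac{1}{2} + \frac{3}{4} \cdot 9 + \frac{27}{2}\right)\right)^{2}}{3} = \frac{\left(-3 + \left(- \frac{1}{2} + \frac{27}{4} + \frac{27}{2}\right)\right)^{2}}{3} = \frac{\left(-3 + \frac{79}{4}\right)^{2}}{3} = \frac{\left(\frac{67}{4}\right)^{2}}{3} = \frac{1}{3} \cdot \frac{4489}{16} = \frac{4489}{48}$)
$Y{\left(V \right)} = - \frac{4489 V}{12}$ ($Y{\left(V \right)} = - 4 \frac{4489 V}{48} = - \frac{4489 V}{12}$)
$-41047 + Y{\left(136 \right)} = -41047 - \frac{152626}{3} = - \frac{275767}{3}$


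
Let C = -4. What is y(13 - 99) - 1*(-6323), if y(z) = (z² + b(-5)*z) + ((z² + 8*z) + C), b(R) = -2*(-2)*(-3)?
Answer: 21455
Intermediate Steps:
b(R) = -12 (b(R) = 4*(-3) = -12)
y(z) = -4 - 4*z + 2*z² (y(z) = (z² - 12*z) + ((z² + 8*z) - 4) = (z² - 12*z) + (-4 + z² + 8*z) = -4 - 4*z + 2*z²)
y(13 - 99) - 1*(-6323) = (-4 - 4*(13 - 99) + 2*(13 - 99)²) - 1*(-6323) = (-4 - 4*(-86) + 2*(-86)²) + 6323 = (-4 + 344 + 2*7396) + 6323 = (-4 + 344 + 14792) + 6323 = 15132 + 6323 = 21455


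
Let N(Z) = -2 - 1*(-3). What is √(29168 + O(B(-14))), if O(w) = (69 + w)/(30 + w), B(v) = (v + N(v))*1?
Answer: 2*√2107626/17 ≈ 170.80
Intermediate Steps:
N(Z) = 1 (N(Z) = -2 + 3 = 1)
B(v) = 1 + v (B(v) = (v + 1)*1 = (1 + v)*1 = 1 + v)
O(w) = (69 + w)/(30 + w)
√(29168 + O(B(-14))) = √(29168 + (69 + (1 - 14))/(30 + (1 - 14))) = √(29168 + (69 - 13)/(30 - 13)) = √(29168 + 56/17) = √(495912/17) = 2*√2107626/17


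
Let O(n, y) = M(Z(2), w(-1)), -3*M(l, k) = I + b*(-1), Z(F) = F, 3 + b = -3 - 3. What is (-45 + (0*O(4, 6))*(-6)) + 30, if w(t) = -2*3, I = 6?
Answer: -15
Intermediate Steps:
b = -9 (b = -3 + (-3 - 3) = -3 - 6 = -9)
w(t) = -6
M(l, k) = -5 (M(l, k) = -(6 - 9*(-1))/3 = -(6 + 9)/3 = -1/3*15 = -5)
O(n, y) = -5
(-45 + (0*O(4, 6))*(-6)) + 30 = (-45 + (0*(-5))*(-6)) + 30 = (-45 + 0*(-6)) + 30 = (-45 + 0) + 30 = -45 + 30 = -15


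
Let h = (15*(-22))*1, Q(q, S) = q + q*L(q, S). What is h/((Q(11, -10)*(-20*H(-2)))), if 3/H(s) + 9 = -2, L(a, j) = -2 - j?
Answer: -11/18 ≈ -0.61111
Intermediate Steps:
H(s) = -3/11 (H(s) = 3/(-9 - 2) = 3/(-11) = 3*(-1/11) = -3/11)
Q(q, S) = q + q*(-2 - S)
h = -330 (h = -330*1 = -330)
h/((Q(11, -10)*(-20*H(-2)))) = -330*(-1/(60*(1 - 10))) = -330/(-1*11*(-9)*(60/11)) = -330/(99*(60/11)) = -330/540 = -330*1/540 = -11/18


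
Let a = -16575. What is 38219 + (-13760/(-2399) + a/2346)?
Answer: 4217472811/110354 ≈ 38218.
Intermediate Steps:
38219 + (-13760/(-2399) + a/2346) = 38219 + (-13760/(-2399) - 16575/2346) = 38219 + (-13760*(-1/2399) - 16575*1/2346) = 38219 + (13760/2399 - 325/46) = 38219 - 146715/110354 = 4217472811/110354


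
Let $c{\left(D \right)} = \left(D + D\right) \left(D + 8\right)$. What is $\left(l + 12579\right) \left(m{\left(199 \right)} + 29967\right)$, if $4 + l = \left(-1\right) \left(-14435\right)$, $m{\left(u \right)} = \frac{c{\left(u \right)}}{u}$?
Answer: $820590810$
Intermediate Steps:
$c{\left(D \right)} = 2 D \left(8 + D\right)$
$m{\left(u \right)} = 16 + 2 u$ ($m{\left(u \right)} = \frac{2 u \left(8 + u\right)}{u} = 16 + 2 u$)
$l = 14431$ ($l = -4 - -14435 = -4 + 14435 = 14431$)
$\left(l + 12579\right) \left(m{\left(199 \right)} + 29967\right) = \left(14431 + 12579\right) \left(\left(16 + 2 \cdot 199\right) + 29967\right) = 27010 \left(\left(16 + 398\right) + 29967\right) = 27010 \left(414 + 29967\right) = 27010 \cdot 30381 = 820590810$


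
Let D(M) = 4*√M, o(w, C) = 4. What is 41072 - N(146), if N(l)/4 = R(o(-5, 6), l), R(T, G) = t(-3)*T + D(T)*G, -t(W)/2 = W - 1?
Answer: 36272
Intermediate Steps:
t(W) = 2 - 2*W (t(W) = -2*(W - 1) = -2*(-1 + W) = 2 - 2*W)
R(T, G) = 8*T + 4*G*√T (R(T, G) = (2 - 2*(-3))*T + (4*√T)*G = (2 + 6)*T + 4*G*√T = 8*T + 4*G*√T)
N(l) = 128 + 32*l (N(l) = 4*(8*4 + 4*l*√4) = 4*(32 + 4*l*2) = 4*(32 + 8*l) = 128 + 32*l)
41072 - N(146) = 41072 - (128 + 32*146) = 41072 - (128 + 4672) = 41072 - 1*4800 = 41072 - 4800 = 36272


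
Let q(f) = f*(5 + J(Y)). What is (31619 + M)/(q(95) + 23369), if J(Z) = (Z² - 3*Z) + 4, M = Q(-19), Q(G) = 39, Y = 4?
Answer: 15829/12302 ≈ 1.2867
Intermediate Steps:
M = 39
J(Z) = 4 + Z² - 3*Z
q(f) = 13*f (q(f) = f*(5 + (4 + 4² - 3*4)) = f*(5 + (4 + 16 - 12)) = f*(5 + 8) = f*13 = 13*f)
(31619 + M)/(q(95) + 23369) = (31619 + 39)/(13*95 + 23369) = 31658/(1235 + 23369) = 31658/24604 = 31658*(1/24604) = 15829/12302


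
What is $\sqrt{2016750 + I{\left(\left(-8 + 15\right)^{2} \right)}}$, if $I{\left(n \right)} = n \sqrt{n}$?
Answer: $\sqrt{2017093} \approx 1420.2$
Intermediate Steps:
$I{\left(n \right)} = n^{\frac{3}{2}}$
$\sqrt{2016750 + I{\left(\left(-8 + 15\right)^{2} \right)}} = \sqrt{2016750 + \left(\left(-8 + 15\right)^{2}\right)^{\frac{3}{2}}} = \sqrt{2016750 + \left(7^{2}\right)^{\frac{3}{2}}} = \sqrt{2016750 + 49^{\frac{3}{2}}} = \sqrt{2016750 + 343} = \sqrt{2017093}$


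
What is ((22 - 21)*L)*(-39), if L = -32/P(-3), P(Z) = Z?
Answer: -416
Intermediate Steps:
L = 32/3 (L = -32/(-3) = -32*(-1/3) = 32/3 ≈ 10.667)
((22 - 21)*L)*(-39) = ((22 - 21)*(32/3))*(-39) = (1*(32/3))*(-39) = (32/3)*(-39) = -416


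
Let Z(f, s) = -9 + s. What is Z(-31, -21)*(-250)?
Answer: 7500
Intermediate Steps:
Z(-31, -21)*(-250) = (-9 - 21)*(-250) = -30*(-250) = 7500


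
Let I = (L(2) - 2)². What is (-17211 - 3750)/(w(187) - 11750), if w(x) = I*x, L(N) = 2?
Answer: 20961/11750 ≈ 1.7839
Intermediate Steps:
I = 0 (I = (2 - 2)² = 0² = 0)
w(x) = 0 (w(x) = 0*x = 0)
(-17211 - 3750)/(w(187) - 11750) = (-17211 - 3750)/(0 - 11750) = -20961/(-11750) = -20961*(-1/11750) = 20961/11750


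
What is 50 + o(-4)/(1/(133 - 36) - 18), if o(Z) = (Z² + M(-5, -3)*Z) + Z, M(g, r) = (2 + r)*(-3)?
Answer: 50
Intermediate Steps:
M(g, r) = -6 - 3*r
o(Z) = Z² + 4*Z (o(Z) = (Z² + (-6 - 3*(-3))*Z) + Z = (Z² + (-6 + 9)*Z) + Z = (Z² + 3*Z) + Z = Z² + 4*Z)
50 + o(-4)/(1/(133 - 36) - 18) = 50 + (-4*(4 - 4))/(1/(133 - 36) - 18) = 50 + (-4*0)/(1/97 - 18) = 50 + 0/(1/97 - 18) = 50 + 0/(-1745/97) = 50 + 0*(-97/1745) = 50 + 0 = 50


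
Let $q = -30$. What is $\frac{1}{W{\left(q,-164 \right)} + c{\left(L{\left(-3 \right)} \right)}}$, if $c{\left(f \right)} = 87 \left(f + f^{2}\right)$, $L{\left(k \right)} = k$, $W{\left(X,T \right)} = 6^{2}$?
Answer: $\frac{1}{558} \approx 0.0017921$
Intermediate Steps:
$W{\left(X,T \right)} = 36$
$c{\left(f \right)} = 87 f + 87 f^{2}$
$\frac{1}{W{\left(q,-164 \right)} + c{\left(L{\left(-3 \right)} \right)}} = \frac{1}{36 + 87 \left(-3\right) \left(1 - 3\right)} = \frac{1}{36 + 87 \left(-3\right) \left(-2\right)} = \frac{1}{36 + 522} = \frac{1}{558}$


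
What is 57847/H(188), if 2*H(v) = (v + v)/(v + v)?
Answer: 115694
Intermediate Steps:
H(v) = ½ (H(v) = ((v + v)/(v + v))/2 = ((2*v)/((2*v)))/2 = ((2*v)*(1/(2*v)))/2 = (½)*1 = ½)
57847/H(188) = 57847/(½) = 57847*2 = 115694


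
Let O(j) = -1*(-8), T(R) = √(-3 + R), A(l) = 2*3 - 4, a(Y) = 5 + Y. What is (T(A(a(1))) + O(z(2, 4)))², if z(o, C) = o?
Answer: (8 + I)² ≈ 63.0 + 16.0*I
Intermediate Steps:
A(l) = 2 (A(l) = 6 - 4 = 2)
O(j) = 8
(T(A(a(1))) + O(z(2, 4)))² = (√(-3 + 2) + 8)² = (√(-1) + 8)² = (I + 8)² = (8 + I)²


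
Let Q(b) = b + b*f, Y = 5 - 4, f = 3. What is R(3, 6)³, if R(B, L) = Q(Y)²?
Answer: 4096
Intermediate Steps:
Y = 1
Q(b) = 4*b (Q(b) = b + b*3 = b + 3*b = 4*b)
R(B, L) = 16 (R(B, L) = (4*1)² = 4² = 16)
R(3, 6)³ = 16³ = 4096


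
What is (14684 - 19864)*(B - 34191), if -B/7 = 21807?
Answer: 967831200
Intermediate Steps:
B = -152649 (B = -7*21807 = -152649)
(14684 - 19864)*(B - 34191) = (14684 - 19864)*(-152649 - 34191) = -5180*(-186840) = 967831200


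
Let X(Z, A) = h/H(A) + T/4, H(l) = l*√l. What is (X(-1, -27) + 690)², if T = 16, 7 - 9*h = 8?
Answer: (1517778 - I*√3)²/4782969 ≈ 4.8164e+5 - 1.0993*I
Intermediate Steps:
h = -⅑ (h = 7/9 - ⅑*8 = 7/9 - 8/9 = -⅑ ≈ -0.11111)
H(l) = l^(3/2)
X(Z, A) = 4 - 1/(9*A^(3/2)) (X(Z, A) = -1/(9*A^(3/2)) + 16/4 = -1/(9*A^(3/2)) + 16*(¼) = -1/(9*A^(3/2)) + 4 = 4 - 1/(9*A^(3/2)))
(X(-1, -27) + 690)² = ((4 - I*√3/2187) + 690)² = (694 - I*√3/2187)²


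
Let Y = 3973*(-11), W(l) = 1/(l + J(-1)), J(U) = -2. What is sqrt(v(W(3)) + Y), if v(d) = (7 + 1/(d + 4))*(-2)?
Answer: I*sqrt(1092935)/5 ≈ 209.09*I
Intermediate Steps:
W(l) = 1/(-2 + l) (W(l) = 1/(l - 2) = 1/(-2 + l))
Y = -43703
v(d) = -14 - 2/(4 + d) (v(d) = (7 + 1/(4 + d))*(-2) = -14 - 2/(4 + d))
sqrt(v(W(3)) + Y) = sqrt(2*(-29 - 7/(-2 + 3))/(4 + 1/(-2 + 3)) - 43703) = sqrt(2*(-29 - 7/1)/(4 + 1/1) - 43703) = sqrt(2*(-29 - 7*1)/(4 + 1) - 43703) = sqrt(2*(-29 - 7)/5 - 43703) = sqrt(2*(1/5)*(-36) - 43703) = sqrt(-72/5 - 43703) = sqrt(-218587/5) = I*sqrt(1092935)/5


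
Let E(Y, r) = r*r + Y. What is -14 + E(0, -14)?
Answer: 182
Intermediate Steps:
E(Y, r) = Y + r² (E(Y, r) = r² + Y = Y + r²)
-14 + E(0, -14) = -14 + (0 + (-14)²) = -14 + (0 + 196) = -14 + 196 = 182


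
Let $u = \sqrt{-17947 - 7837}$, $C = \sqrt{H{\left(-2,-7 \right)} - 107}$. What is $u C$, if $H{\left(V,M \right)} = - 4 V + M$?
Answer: $- 4 \sqrt{170819} \approx -1653.2$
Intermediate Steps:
$H{\left(V,M \right)} = M - 4 V$
$C = i \sqrt{106}$ ($C = \sqrt{\left(-7 - -8\right) - 107} = \sqrt{\left(-7 + 8\right) - 107} = \sqrt{1 - 107} = \sqrt{-106} = i \sqrt{106} \approx 10.296 i$)
$u = 2 i \sqrt{6446}$ ($u = \sqrt{-17947 - 7837} = \sqrt{-25784} = 2 i \sqrt{6446} \approx 160.57 i$)
$u C = 2 i \sqrt{6446} i \sqrt{106} = - 4 \sqrt{170819}$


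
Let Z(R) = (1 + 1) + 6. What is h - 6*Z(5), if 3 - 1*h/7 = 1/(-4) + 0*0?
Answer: -101/4 ≈ -25.250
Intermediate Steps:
Z(R) = 8 (Z(R) = 2 + 6 = 8)
h = 91/4 (h = 21 - 7*(1/(-4) + 0*0) = 21 - 7*(-¼ + 0) = 21 - 7*(-¼) = 21 + 7/4 = 91/4 ≈ 22.750)
h - 6*Z(5) = 91/4 - 6*8 = 91/4 - 48 = -101/4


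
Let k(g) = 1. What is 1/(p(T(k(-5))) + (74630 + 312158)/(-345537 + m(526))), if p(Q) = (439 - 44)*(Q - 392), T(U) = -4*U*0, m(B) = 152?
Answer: -345385/53479800188 ≈ -6.4582e-6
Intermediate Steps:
T(U) = 0
p(Q) = -154840 + 395*Q (p(Q) = 395*(-392 + Q) = -154840 + 395*Q)
1/(p(T(k(-5))) + (74630 + 312158)/(-345537 + m(526))) = 1/((-154840 + 395*0) + (74630 + 312158)/(-345537 + 152)) = 1/((-154840 + 0) + 386788/(-345385)) = 1/(-154840 + 386788*(-1/345385)) = 1/(-154840 - 386788/345385) = 1/(-53479800188/345385) = -345385/53479800188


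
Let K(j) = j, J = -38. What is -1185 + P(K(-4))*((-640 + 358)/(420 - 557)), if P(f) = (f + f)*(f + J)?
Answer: -67593/137 ≈ -493.38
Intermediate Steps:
P(f) = 2*f*(-38 + f) (P(f) = (f + f)*(f - 38) = (2*f)*(-38 + f) = 2*f*(-38 + f))
-1185 + P(K(-4))*((-640 + 358)/(420 - 557)) = -1185 + (2*(-4)*(-38 - 4))*((-640 + 358)/(420 - 557)) = -1185 + (2*(-4)*(-42))*(-282/(-137)) = -1185 + 336*(-282*(-1/137)) = -1185 + 336*(282/137) = -1185 + 94752/137 = -67593/137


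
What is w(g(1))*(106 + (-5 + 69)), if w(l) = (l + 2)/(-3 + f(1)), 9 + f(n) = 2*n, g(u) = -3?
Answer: 17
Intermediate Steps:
f(n) = -9 + 2*n
w(l) = -⅕ - l/10 (w(l) = (l + 2)/(-3 + (-9 + 2*1)) = (2 + l)/(-3 + (-9 + 2)) = (2 + l)/(-3 - 7) = (2 + l)/(-10) = (2 + l)*(-⅒) = -⅕ - l/10)
w(g(1))*(106 + (-5 + 69)) = (-⅕ - ⅒*(-3))*(106 + (-5 + 69)) = (-⅕ + 3/10)*(106 + 64) = (⅒)*170 = 17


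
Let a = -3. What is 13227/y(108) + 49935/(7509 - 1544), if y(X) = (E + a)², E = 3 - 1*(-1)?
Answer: 15789798/1193 ≈ 13235.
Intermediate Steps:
E = 4 (E = 3 + 1 = 4)
y(X) = 1 (y(X) = (4 - 3)² = 1² = 1)
13227/y(108) + 49935/(7509 - 1544) = 13227/1 + 49935/(7509 - 1544) = 13227*1 + 49935/5965 = 13227 + 49935*(1/5965) = 13227 + 9987/1193 = 15789798/1193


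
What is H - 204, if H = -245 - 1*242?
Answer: -691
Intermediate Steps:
H = -487 (H = -245 - 242 = -487)
H - 204 = -487 - 204 = -691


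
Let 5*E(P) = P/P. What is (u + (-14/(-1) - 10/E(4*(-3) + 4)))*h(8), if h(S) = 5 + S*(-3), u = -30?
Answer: 1254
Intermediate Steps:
h(S) = 5 - 3*S
E(P) = 1/5 (E(P) = (P/P)/5 = (1/5)*1 = 1/5)
(u + (-14/(-1) - 10/E(4*(-3) + 4)))*h(8) = (-30 + (-14/(-1) - 10/1/5))*(5 - 3*8) = (-30 + (-14*(-1) - 10*5))*(5 - 24) = (-30 + (14 - 50))*(-19) = (-30 - 36)*(-19) = -66*(-19) = 1254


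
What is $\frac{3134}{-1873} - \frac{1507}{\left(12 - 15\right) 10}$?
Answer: $\frac{2728591}{56190} \approx 48.56$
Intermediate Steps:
$\frac{3134}{-1873} - \frac{1507}{\left(12 - 15\right) 10} = 3134 \left(- \frac{1}{1873}\right) - \frac{1507}{\left(-3\right) 10} = - \frac{3134}{1873} - \frac{1507}{-30} = - \frac{3134}{1873} - - \frac{1507}{30} = - \frac{3134}{1873} + \frac{1507}{30} = \frac{2728591}{56190}$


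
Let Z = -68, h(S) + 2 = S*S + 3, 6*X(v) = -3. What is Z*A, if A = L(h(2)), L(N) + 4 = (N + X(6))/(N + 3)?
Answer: 935/4 ≈ 233.75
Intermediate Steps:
X(v) = -½ (X(v) = (⅙)*(-3) = -½)
h(S) = 1 + S² (h(S) = -2 + (S*S + 3) = -2 + (S² + 3) = -2 + (3 + S²) = 1 + S²)
L(N) = -4 + (-½ + N)/(3 + N) (L(N) = -4 + (N - ½)/(N + 3) = -4 + (-½ + N)/(3 + N))
A = -55/16 (A = (-25 - 6*(1 + 2²))/(2*(3 + (1 + 2²))) = (-25 - 6*(1 + 4))/(2*(3 + (1 + 4))) = (-25 - 6*5)/(2*(3 + 5)) = (½)*(-25 - 30)/8 = (½)*(⅛)*(-55) = -55/16 ≈ -3.4375)
Z*A = -68*(-55/16) = 935/4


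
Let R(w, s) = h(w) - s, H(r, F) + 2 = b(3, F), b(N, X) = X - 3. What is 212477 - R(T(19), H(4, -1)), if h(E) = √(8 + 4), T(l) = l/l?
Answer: 212471 - 2*√3 ≈ 2.1247e+5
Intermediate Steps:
b(N, X) = -3 + X
T(l) = 1
h(E) = 2*√3 (h(E) = √12 = 2*√3)
H(r, F) = -5 + F (H(r, F) = -2 + (-3 + F) = -5 + F)
R(w, s) = -s + 2*√3 (R(w, s) = 2*√3 - s = -s + 2*√3)
212477 - R(T(19), H(4, -1)) = 212477 - (-(-5 - 1) + 2*√3) = 212477 - (-1*(-6) + 2*√3) = 212477 - (6 + 2*√3) = 212477 + (-6 - 2*√3) = 212471 - 2*√3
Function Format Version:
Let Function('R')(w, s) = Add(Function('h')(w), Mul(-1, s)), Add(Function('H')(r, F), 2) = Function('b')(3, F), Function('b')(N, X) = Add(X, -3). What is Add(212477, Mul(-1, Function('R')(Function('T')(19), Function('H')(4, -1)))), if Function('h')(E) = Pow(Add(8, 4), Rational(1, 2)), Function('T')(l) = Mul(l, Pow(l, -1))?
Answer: Add(212471, Mul(-2, Pow(3, Rational(1, 2)))) ≈ 2.1247e+5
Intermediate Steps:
Function('b')(N, X) = Add(-3, X)
Function('T')(l) = 1
Function('h')(E) = Mul(2, Pow(3, Rational(1, 2))) (Function('h')(E) = Pow(12, Rational(1, 2)) = Mul(2, Pow(3, Rational(1, 2))))
Function('H')(r, F) = Add(-5, F) (Function('H')(r, F) = Add(-2, Add(-3, F)) = Add(-5, F))
Function('R')(w, s) = Add(Mul(-1, s), Mul(2, Pow(3, Rational(1, 2)))) (Function('R')(w, s) = Add(Mul(2, Pow(3, Rational(1, 2))), Mul(-1, s)) = Add(Mul(-1, s), Mul(2, Pow(3, Rational(1, 2)))))
Add(212477, Mul(-1, Function('R')(Function('T')(19), Function('H')(4, -1)))) = Add(212477, Mul(-1, Add(Mul(-1, Add(-5, -1)), Mul(2, Pow(3, Rational(1, 2)))))) = Add(212477, Mul(-1, Add(Mul(-1, -6), Mul(2, Pow(3, Rational(1, 2)))))) = Add(212477, Mul(-1, Add(6, Mul(2, Pow(3, Rational(1, 2)))))) = Add(212477, Add(-6, Mul(-2, Pow(3, Rational(1, 2))))) = Add(212471, Mul(-2, Pow(3, Rational(1, 2))))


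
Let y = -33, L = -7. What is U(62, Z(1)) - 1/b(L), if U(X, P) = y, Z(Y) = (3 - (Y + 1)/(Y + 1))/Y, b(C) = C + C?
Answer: -461/14 ≈ -32.929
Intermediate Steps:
b(C) = 2*C
Z(Y) = 2/Y (Z(Y) = (3 - (1 + Y)/(1 + Y))/Y = (3 - 1*1)/Y = (3 - 1)/Y = 2/Y)
U(X, P) = -33
U(62, Z(1)) - 1/b(L) = -33 - 1/(2*(-7)) = -33 - 1/(-14) = -33 - 1*(-1/14) = -33 + 1/14 = -461/14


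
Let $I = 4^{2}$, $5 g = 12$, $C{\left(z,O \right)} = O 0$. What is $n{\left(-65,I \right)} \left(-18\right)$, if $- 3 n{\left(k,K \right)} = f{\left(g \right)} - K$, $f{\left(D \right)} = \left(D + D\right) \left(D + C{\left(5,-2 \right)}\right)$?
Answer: $- \frac{672}{25} \approx -26.88$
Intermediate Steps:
$C{\left(z,O \right)} = 0$
$g = \frac{12}{5}$ ($g = \frac{1}{5} \cdot 12 = \frac{12}{5} \approx 2.4$)
$I = 16$
$f{\left(D \right)} = 2 D^{2}$ ($f{\left(D \right)} = \left(D + D\right) \left(D + 0\right) = 2 D D = 2 D^{2}$)
$n{\left(k,K \right)} = - \frac{96}{25} + \frac{K}{3}$ ($n{\left(k,K \right)} = - \frac{2 \left(\frac{12}{5}\right)^{2} - K}{3} = - \frac{2 \cdot \frac{144}{25} - K}{3} = - \frac{\frac{288}{25} - K}{3} = - \frac{96}{25} + \frac{K}{3}$)
$n{\left(-65,I \right)} \left(-18\right) = \left(- \frac{96}{25} + \frac{1}{3} \cdot 16\right) \left(-18\right) = \left(- \frac{96}{25} + \frac{16}{3}\right) \left(-18\right) = \frac{112}{75} \left(-18\right) = - \frac{672}{25}$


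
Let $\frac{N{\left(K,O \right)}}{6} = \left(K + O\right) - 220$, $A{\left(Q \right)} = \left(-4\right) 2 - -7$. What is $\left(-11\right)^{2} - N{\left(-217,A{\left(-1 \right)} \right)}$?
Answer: $2749$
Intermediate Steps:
$A{\left(Q \right)} = -1$ ($A{\left(Q \right)} = -8 + 7 = -1$)
$N{\left(K,O \right)} = -1320 + 6 K + 6 O$ ($N{\left(K,O \right)} = 6 \left(\left(K + O\right) - 220\right) = 6 \left(-220 + K + O\right) = -1320 + 6 K + 6 O$)
$\left(-11\right)^{2} - N{\left(-217,A{\left(-1 \right)} \right)} = \left(-11\right)^{2} - \left(-1320 + 6 \left(-217\right) + 6 \left(-1\right)\right) = 121 - \left(-1320 - 1302 - 6\right) = 121 - -2628 = 121 + 2628 = 2749$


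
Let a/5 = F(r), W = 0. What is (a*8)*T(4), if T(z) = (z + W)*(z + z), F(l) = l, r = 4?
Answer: 5120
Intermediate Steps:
a = 20 (a = 5*4 = 20)
T(z) = 2*z² (T(z) = (z + 0)*(z + z) = z*(2*z) = 2*z²)
(a*8)*T(4) = (20*8)*(2*4²) = 160*(2*16) = 160*32 = 5120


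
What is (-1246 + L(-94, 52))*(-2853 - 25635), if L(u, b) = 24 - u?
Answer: 32134464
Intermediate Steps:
(-1246 + L(-94, 52))*(-2853 - 25635) = (-1246 + (24 - 1*(-94)))*(-2853 - 25635) = (-1246 + (24 + 94))*(-28488) = (-1246 + 118)*(-28488) = -1128*(-28488) = 32134464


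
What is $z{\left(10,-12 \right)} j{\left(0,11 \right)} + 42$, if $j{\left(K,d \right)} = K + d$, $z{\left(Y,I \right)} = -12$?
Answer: $-90$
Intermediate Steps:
$z{\left(10,-12 \right)} j{\left(0,11 \right)} + 42 = - 12 \left(0 + 11\right) + 42 = \left(-12\right) 11 + 42 = -132 + 42 = -90$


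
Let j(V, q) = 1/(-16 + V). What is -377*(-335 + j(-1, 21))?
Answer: 2147392/17 ≈ 1.2632e+5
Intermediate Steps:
-377*(-335 + j(-1, 21)) = -377*(-335 + 1/(-16 - 1)) = -377*(-335 + 1/(-17)) = -377*(-335 - 1/17) = -377*(-5696/17) = 2147392/17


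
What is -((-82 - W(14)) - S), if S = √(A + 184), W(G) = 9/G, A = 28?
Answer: 1157/14 + 2*√53 ≈ 97.203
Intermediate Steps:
S = 2*√53 (S = √(28 + 184) = √212 = 2*√53 ≈ 14.560)
-((-82 - W(14)) - S) = -((-82 - 9/14) - 2*√53) = -(-1157/14 - 2*√53) = 1157/14 + 2*√53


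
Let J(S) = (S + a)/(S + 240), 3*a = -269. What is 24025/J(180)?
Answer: 30271500/271 ≈ 1.1170e+5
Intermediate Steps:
a = -269/3 (a = (⅓)*(-269) = -269/3 ≈ -89.667)
J(S) = (-269/3 + S)/(240 + S) (J(S) = (S - 269/3)/(S + 240) = (-269/3 + S)/(240 + S))
24025/J(180) = 24025/(((-269/3 + 180)/(240 + 180))) = 24025/(((271/3)/420)) = 24025/(((1/420)*(271/3))) = 24025/(271/1260) = 24025*(1260/271) = 30271500/271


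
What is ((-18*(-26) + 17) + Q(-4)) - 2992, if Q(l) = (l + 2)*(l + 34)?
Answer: -2567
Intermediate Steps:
Q(l) = (2 + l)*(34 + l)
((-18*(-26) + 17) + Q(-4)) - 2992 = ((-18*(-26) + 17) + (68 + (-4)² + 36*(-4))) - 2992 = ((468 + 17) + (68 + 16 - 144)) - 2992 = (485 - 60) - 2992 = 425 - 2992 = -2567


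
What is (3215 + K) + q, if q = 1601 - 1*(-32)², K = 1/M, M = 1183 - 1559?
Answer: 1425791/376 ≈ 3792.0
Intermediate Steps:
M = -376
K = -1/376 (K = 1/(-376) = -1/376 ≈ -0.0026596)
q = 577 (q = 1601 - 1*1024 = 1601 - 1024 = 577)
(3215 + K) + q = (3215 - 1/376) + 577 = 1208839/376 + 577 = 1425791/376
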